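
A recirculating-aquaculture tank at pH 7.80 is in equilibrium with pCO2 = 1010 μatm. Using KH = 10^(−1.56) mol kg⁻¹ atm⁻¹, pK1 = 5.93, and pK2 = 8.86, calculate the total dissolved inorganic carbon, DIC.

[CO2*] = KH · pCO2 = 10^(−1.56) × 1010×10^-6 = 2.782×10^-5 mol/kg
α₀ = 1/(1 + K1/[H⁺] + K1K2/[H⁺]²) = 1/(1 + 10^+1.87 + 10^+0.81) = 0.01226
DIC = [CO2*]/α₀ = 2.782×10^-5 / 0.01226 = 2.27 mmol/kg

DIC = 2.27 mmol/kg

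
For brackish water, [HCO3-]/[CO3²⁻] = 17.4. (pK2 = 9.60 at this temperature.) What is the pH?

pH = 8.36

From K2 = [H⁺][CO3²⁻]/[HCO3-]:  pH = pK2 − log₁₀([HCO3-]/[CO3²⁻])
log₁₀(17.4) = +1.241
pH = 9.60 − (+1.241) = 8.36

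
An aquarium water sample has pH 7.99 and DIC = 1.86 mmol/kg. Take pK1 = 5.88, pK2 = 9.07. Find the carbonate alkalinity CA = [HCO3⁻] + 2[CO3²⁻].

CA = 1.99 mmol/kg

CA = [HCO3⁻] + 2[CO3²⁻] = (α₁ + 2α₂)·DIC
At pH 7.99: [H⁺]/K1 = 10^-2.11 = 0.0077625, K2/[H⁺] = 10^-1.08 = 0.083176
α₁ = 1/(1 + 0.0077625 + 0.083176) = 1/1.0909 = 0.9166; α₂ = α₁·K2/[H⁺] = 0.07624
α₁ + 2α₂ = 1.0691
CA = 1.0691 × 1.86 = 1.99 mmol/kg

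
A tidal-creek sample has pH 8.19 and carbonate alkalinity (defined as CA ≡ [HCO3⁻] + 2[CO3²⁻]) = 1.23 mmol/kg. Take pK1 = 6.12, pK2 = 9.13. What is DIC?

CA = [HCO3⁻] + 2[CO3²⁻] = (α₁ + 2α₂)·DIC
At pH 8.19: [H⁺]/K1 = 10^-2.07 = 0.0085114, K2/[H⁺] = 10^-0.94 = 0.11482
α₁ = 1/(1 + 0.0085114 + 0.11482) = 1/1.1233 = 0.8902; α₂ = α₁·K2/[H⁺] = 0.1022
α₁ + 2α₂ = 1.0946
DIC = CA / (α₁ + 2α₂) = 1.23 / 1.0946 = 1.12 mmol/kg

DIC = 1.12 mmol/kg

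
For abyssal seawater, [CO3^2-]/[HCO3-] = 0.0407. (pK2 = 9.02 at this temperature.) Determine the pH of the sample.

From K2 = [H⁺][CO3^2-]/[HCO3-]:  pH = pK2 + log₁₀([CO3^2-]/[HCO3-])
log₁₀(0.0407) = -1.390
pH = 9.02 + (-1.390) = 7.63

pH = 7.63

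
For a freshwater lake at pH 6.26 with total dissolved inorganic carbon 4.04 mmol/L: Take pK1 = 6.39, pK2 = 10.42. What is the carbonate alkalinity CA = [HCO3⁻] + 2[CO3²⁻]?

CA = 1.72 mmol/L

CA = [HCO3⁻] + 2[CO3²⁻] = (α₁ + 2α₂)·DIC
At pH 6.26: [H⁺]/K1 = 10^0.13 = 1.3490, K2/[H⁺] = 10^-4.16 = 6.9183×10^-5
α₁ = 1/(1 + 1.3490 + 6.9183×10^-5) = 1/2.3490 = 0.4257; α₂ = α₁·K2/[H⁺] = 2.945×10^-5
α₁ + 2α₂ = 0.4258
CA = 0.4258 × 4.04 = 1.72 mmol/L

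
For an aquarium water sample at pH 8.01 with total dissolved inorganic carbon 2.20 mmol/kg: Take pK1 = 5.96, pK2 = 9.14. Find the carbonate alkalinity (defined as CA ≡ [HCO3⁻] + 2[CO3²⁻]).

CA = [HCO3⁻] + 2[CO3²⁻] = (α₁ + 2α₂)·DIC
At pH 8.01: [H⁺]/K1 = 10^-2.05 = 0.0089125, K2/[H⁺] = 10^-1.13 = 0.074131
α₁ = 1/(1 + 0.0089125 + 0.074131) = 1/1.0830 = 0.9233; α₂ = α₁·K2/[H⁺] = 0.06845
α₁ + 2α₂ = 1.0602
CA = 1.0602 × 2.20 = 2.33 mmol/kg

CA = 2.33 mmol/kg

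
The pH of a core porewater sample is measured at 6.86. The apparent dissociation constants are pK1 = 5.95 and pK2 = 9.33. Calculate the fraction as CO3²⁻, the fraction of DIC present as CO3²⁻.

α₂ = 1 / (1 + [H⁺]/K2 + [H⁺]²/(K1K2)) = 1 / (1 + 10^+2.47 + 10^+1.56)
   = 1 / (1 + 295.12 + 36.308) = 1/332.43 = 0.003008

α₂ = 0.00301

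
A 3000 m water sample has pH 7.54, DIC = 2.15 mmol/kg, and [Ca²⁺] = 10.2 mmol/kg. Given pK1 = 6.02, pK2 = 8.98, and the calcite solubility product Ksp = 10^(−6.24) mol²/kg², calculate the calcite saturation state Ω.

Ω = 1.30

α₂ = 1 / (1 + [H⁺]/K2 + [H⁺]²/(K1K2)) = 1 / (1 + 10^+1.44 + 10^-0.08)
   = 1 / (1 + 27.542 + 0.83176) = 1/29.374 = 0.03404
[CO3²⁻] = α₂ × DIC = 0.03404 × 2.15 = 0.07319 mmol/kg
Ksp = 10^(−6.24) = 5.754×10^-7
Ω = [Ca²⁺][CO3²⁻]/Ksp = (10.2×10^-3)(7.319×10^-5) / 5.754×10^-7 = 1.30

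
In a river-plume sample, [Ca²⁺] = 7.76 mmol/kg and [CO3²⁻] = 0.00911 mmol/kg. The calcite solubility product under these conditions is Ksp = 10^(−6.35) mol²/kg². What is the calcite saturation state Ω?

Ω = 0.158

Ksp = 10^(−6.35) = 4.467×10^-7
Ω = [Ca²⁺][CO3²⁻]/Ksp = (7.76×10^-3)(0.00911×10^-3) / 4.467×10^-7 = 0.158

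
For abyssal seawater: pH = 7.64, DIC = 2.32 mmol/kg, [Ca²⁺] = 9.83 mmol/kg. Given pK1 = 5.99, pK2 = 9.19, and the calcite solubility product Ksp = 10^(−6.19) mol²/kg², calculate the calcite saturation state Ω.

Ω = 0.948

α₂ = 1 / (1 + [H⁺]/K2 + [H⁺]²/(K1K2)) = 1 / (1 + 10^+1.55 + 10^-0.10)
   = 1 / (1 + 35.481 + 0.79433) = 1/37.276 = 0.02683
[CO3²⁻] = α₂ × DIC = 0.02683 × 2.32 = 0.06224 mmol/kg
Ksp = 10^(−6.19) = 6.457×10^-7
Ω = [Ca²⁺][CO3²⁻]/Ksp = (9.83×10^-3)(6.224×10^-5) / 6.457×10^-7 = 0.948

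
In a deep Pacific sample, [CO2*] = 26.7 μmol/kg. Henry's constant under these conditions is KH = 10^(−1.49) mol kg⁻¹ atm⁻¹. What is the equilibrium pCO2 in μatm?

pCO2 = 825 μatm

KH = 10^(−1.49) = 3.236×10^-2 mol kg⁻¹ atm⁻¹
pCO2 = [CO2*]/KH = 26.7×10^-6 / 3.236×10^-2 = 8.25×10^-4 atm = 825 μatm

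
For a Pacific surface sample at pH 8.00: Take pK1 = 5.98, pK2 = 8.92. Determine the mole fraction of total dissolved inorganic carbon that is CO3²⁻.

α₂ = 1 / (1 + [H⁺]/K2 + [H⁺]²/(K1K2)) = 1 / (1 + 10^+0.92 + 10^-1.10)
   = 1 / (1 + 8.3176 + 0.079433) = 1/9.3971 = 0.1064

α₂ = 0.106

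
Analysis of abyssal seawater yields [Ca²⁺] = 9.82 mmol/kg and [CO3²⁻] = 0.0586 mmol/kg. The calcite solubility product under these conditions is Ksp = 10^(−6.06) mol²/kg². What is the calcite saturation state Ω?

Ω = 0.661

Ksp = 10^(−6.06) = 8.710×10^-7
Ω = [Ca²⁺][CO3²⁻]/Ksp = (9.82×10^-3)(0.0586×10^-3) / 8.710×10^-7 = 0.661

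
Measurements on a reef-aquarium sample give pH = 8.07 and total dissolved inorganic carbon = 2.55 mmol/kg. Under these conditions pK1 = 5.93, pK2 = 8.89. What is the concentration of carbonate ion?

α₂ = 1 / (1 + [H⁺]/K2 + [H⁺]²/(K1K2)) = 1 / (1 + 10^+0.82 + 10^-1.32)
   = 1 / (1 + 6.6069 + 0.047863) = 1/7.6548 = 0.1306
[CO3²⁻] = α₂ × DIC = 0.1306 × 2.55 = 0.333 mmol/kg

[CO3²⁻] = 0.333 mmol/kg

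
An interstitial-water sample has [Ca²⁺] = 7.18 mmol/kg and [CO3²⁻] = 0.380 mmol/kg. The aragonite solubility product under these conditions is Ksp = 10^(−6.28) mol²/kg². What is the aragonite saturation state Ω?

Ω = 5.20

Ksp = 10^(−6.28) = 5.248×10^-7
Ω = [Ca²⁺][CO3²⁻]/Ksp = (7.18×10^-3)(0.380×10^-3) / 5.248×10^-7 = 5.20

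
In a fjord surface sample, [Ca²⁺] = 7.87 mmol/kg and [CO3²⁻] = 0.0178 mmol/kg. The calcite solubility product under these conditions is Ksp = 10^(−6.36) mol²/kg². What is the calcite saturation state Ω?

Ω = 0.321

Ksp = 10^(−6.36) = 4.365×10^-7
Ω = [Ca²⁺][CO3²⁻]/Ksp = (7.87×10^-3)(0.0178×10^-3) / 4.365×10^-7 = 0.321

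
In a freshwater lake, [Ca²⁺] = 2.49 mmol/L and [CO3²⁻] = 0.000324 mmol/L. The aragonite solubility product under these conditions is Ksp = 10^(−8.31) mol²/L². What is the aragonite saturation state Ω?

Ksp = 10^(−8.31) = 4.898×10^-9
Ω = [Ca²⁺][CO3²⁻]/Ksp = (2.49×10^-3)(0.000324×10^-3) / 4.898×10^-9 = 0.165

Ω = 0.165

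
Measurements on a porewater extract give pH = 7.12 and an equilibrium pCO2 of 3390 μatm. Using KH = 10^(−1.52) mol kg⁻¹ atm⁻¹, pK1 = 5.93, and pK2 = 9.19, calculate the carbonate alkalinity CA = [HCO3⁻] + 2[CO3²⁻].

[CO2*] = KH · pCO2 = 10^(−1.52) × 3390×10^-6 = 1.024×10^-4 mol/kg
α₀ = 1/(1 + K1/[H⁺] + K1K2/[H⁺]²) = 1/(1 + 10^+1.19 + 10^-0.88) = 0.06017
DIC = [CO2*]/α₀ = 1.024×10^-4 / 0.06017 = 1.701 mmol/kg
CA = (α₁ + 2α₂)·DIC = (0.9319 + 2×0.007932) × 1.701 = 1.61 mmol/kg

CA = 1.61 mmol/kg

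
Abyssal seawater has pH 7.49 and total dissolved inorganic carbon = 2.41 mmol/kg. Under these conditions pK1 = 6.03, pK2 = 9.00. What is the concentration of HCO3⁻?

α₁ = 1 / (1 + [H⁺]/K1 + K2/[H⁺]) = 1 / (1 + 10^-1.46 + 10^-1.51)
   = 1 / (1 + 0.034674 + 0.030903) = 1/1.0656 = 0.9385
[HCO3⁻] = α₁ × DIC = 0.9385 × 2.41 = 2.26 mmol/kg

[HCO3⁻] = 2.26 mmol/kg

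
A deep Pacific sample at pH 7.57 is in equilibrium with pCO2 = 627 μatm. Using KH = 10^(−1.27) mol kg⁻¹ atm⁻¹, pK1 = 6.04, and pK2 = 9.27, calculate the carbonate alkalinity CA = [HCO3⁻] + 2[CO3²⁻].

[CO2*] = KH · pCO2 = 10^(−1.27) × 627×10^-6 = 3.367×10^-5 mol/kg
α₀ = 1/(1 + K1/[H⁺] + K1K2/[H⁺]²) = 1/(1 + 10^+1.53 + 10^-0.17) = 0.02812
DIC = [CO2*]/α₀ = 3.367×10^-5 / 0.02812 = 1.197 mmol/kg
CA = (α₁ + 2α₂)·DIC = (0.9529 + 2×0.01901) × 1.197 = 1.19 mmol/kg

CA = 1.19 mmol/kg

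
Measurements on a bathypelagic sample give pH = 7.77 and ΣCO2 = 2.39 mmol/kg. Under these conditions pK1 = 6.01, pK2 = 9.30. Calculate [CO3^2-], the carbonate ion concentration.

[CO3²⁻] = 0.0674 mmol/kg

α₂ = 1 / (1 + [H⁺]/K2 + [H⁺]²/(K1K2)) = 1 / (1 + 10^+1.53 + 10^-0.23)
   = 1 / (1 + 33.884 + 0.58884) = 1/35.473 = 0.02819
[CO3²⁻] = α₂ × DIC = 0.02819 × 2.39 = 0.0674 mmol/kg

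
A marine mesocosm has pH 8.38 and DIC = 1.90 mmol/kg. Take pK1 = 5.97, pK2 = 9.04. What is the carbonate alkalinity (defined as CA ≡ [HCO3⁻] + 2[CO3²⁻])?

CA = [HCO3⁻] + 2[CO3²⁻] = (α₁ + 2α₂)·DIC
At pH 8.38: [H⁺]/K1 = 10^-2.41 = 0.0038905, K2/[H⁺] = 10^-0.66 = 0.21878
α₁ = 1/(1 + 0.0038905 + 0.21878) = 1/1.2227 = 0.8179; α₂ = α₁·K2/[H⁺] = 0.1789
α₁ + 2α₂ = 1.1758
CA = 1.1758 × 1.90 = 2.23 mmol/kg

CA = 2.23 mmol/kg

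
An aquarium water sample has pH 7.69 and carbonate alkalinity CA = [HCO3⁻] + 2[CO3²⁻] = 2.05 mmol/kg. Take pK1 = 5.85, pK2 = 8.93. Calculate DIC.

CA = [HCO3⁻] + 2[CO3²⁻] = (α₁ + 2α₂)·DIC
At pH 7.69: [H⁺]/K1 = 10^-1.84 = 0.014454, K2/[H⁺] = 10^-1.24 = 0.057544
α₁ = 1/(1 + 0.014454 + 0.057544) = 1/1.0720 = 0.9328; α₂ = α₁·K2/[H⁺] = 0.05368
α₁ + 2α₂ = 1.0402
DIC = CA / (α₁ + 2α₂) = 2.05 / 1.0402 = 1.97 mmol/kg

DIC = 1.97 mmol/kg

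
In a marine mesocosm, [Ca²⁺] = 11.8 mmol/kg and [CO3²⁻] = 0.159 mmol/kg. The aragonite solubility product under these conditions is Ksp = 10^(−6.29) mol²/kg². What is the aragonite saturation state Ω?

Ksp = 10^(−6.29) = 5.129×10^-7
Ω = [Ca²⁺][CO3²⁻]/Ksp = (11.8×10^-3)(0.159×10^-3) / 5.129×10^-7 = 3.66

Ω = 3.66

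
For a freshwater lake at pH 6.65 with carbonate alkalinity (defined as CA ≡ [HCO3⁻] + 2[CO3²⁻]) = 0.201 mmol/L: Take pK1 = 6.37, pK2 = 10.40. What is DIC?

DIC = 0.306 mmol/L

CA = [HCO3⁻] + 2[CO3²⁻] = (α₁ + 2α₂)·DIC
At pH 6.65: [H⁺]/K1 = 10^-0.28 = 0.52481, K2/[H⁺] = 10^-3.75 = 0.00017783
α₁ = 1/(1 + 0.52481 + 0.00017783) = 1/1.5250 = 0.6557; α₂ = α₁·K2/[H⁺] = 0.0001166
α₁ + 2α₂ = 0.6560
DIC = CA / (α₁ + 2α₂) = 0.201 / 0.6560 = 0.306 mmol/L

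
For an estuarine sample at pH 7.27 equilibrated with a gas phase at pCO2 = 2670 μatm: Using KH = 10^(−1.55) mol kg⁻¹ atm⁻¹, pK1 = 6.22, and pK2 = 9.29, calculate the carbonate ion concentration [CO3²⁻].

[CO3²⁻] = 8.06 μmol/kg

[CO2*] = KH · pCO2 = 10^(−1.55) × 2670×10^-6 = 7.525×10^-5 mol/kg
α₀ = 1/(1 + K1/[H⁺] + K1K2/[H⁺]²) = 1/(1 + 10^+1.05 + 10^-0.97) = 0.08112
DIC = [CO2*]/α₀ = 7.525×10^-5 / 0.08112 = 0.9276 mmol/kg
[CO3²⁻] = α₂·DIC; α₂ = 0.008692, so [CO3²⁻] = 0.008692 × 0.9276 = 0.00806 mmol/kg = 8.06 μmol/kg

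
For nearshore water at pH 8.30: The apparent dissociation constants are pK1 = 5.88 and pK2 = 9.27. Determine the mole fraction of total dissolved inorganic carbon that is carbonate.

α₂ = 0.0965

α₂ = 1 / (1 + [H⁺]/K2 + [H⁺]²/(K1K2)) = 1 / (1 + 10^+0.97 + 10^-1.45)
   = 1 / (1 + 9.3325 + 0.035481) = 1/10.368 = 0.09645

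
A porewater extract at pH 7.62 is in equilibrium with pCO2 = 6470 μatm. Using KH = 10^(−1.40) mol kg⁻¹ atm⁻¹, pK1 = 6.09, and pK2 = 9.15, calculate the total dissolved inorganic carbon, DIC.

[CO2*] = KH · pCO2 = 10^(−1.40) × 6470×10^-6 = 2.576×10^-4 mol/kg
α₀ = 1/(1 + K1/[H⁺] + K1K2/[H⁺]²) = 1/(1 + 10^+1.53 + 10^+0.00) = 0.02787
DIC = [CO2*]/α₀ = 2.576×10^-4 / 0.02787 = 9.24 mmol/kg

DIC = 9.24 mmol/kg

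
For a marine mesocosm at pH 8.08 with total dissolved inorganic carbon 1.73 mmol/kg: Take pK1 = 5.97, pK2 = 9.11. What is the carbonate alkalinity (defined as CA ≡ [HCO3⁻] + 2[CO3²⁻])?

CA = 1.86 mmol/kg

CA = [HCO3⁻] + 2[CO3²⁻] = (α₁ + 2α₂)·DIC
At pH 8.08: [H⁺]/K1 = 10^-2.11 = 0.0077625, K2/[H⁺] = 10^-1.03 = 0.093325
α₁ = 1/(1 + 0.0077625 + 0.093325) = 1/1.1011 = 0.9082; α₂ = α₁·K2/[H⁺] = 0.08476
α₁ + 2α₂ = 1.0777
CA = 1.0777 × 1.73 = 1.86 mmol/kg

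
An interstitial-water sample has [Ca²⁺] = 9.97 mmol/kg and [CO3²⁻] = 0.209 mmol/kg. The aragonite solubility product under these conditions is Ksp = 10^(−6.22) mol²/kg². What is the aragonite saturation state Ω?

Ksp = 10^(−6.22) = 6.026×10^-7
Ω = [Ca²⁺][CO3²⁻]/Ksp = (9.97×10^-3)(0.209×10^-3) / 6.026×10^-7 = 3.46

Ω = 3.46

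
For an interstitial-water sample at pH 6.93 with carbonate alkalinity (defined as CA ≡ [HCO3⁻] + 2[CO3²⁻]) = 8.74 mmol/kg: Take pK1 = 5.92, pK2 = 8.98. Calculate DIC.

CA = [HCO3⁻] + 2[CO3²⁻] = (α₁ + 2α₂)·DIC
At pH 6.93: [H⁺]/K1 = 10^-1.01 = 0.097724, K2/[H⁺] = 10^-2.05 = 0.0089125
α₁ = 1/(1 + 0.097724 + 0.0089125) = 1/1.1066 = 0.9036; α₂ = α₁·K2/[H⁺] = 0.008054
α₁ + 2α₂ = 0.9197
DIC = CA / (α₁ + 2α₂) = 8.74 / 0.9197 = 9.50 mmol/kg

DIC = 9.50 mmol/kg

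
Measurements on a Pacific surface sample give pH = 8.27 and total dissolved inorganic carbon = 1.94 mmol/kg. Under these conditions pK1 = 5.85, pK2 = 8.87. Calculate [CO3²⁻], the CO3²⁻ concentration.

α₂ = 1 / (1 + [H⁺]/K2 + [H⁺]²/(K1K2)) = 1 / (1 + 10^+0.60 + 10^-1.82)
   = 1 / (1 + 3.9811 + 0.015136) = 1/4.9962 = 0.2002
[CO3²⁻] = α₂ × DIC = 0.2002 × 1.94 = 0.388 mmol/kg

[CO3²⁻] = 0.388 mmol/kg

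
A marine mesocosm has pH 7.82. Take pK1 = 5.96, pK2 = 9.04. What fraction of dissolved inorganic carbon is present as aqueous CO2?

α₀ = 1 / (1 + K1/[H⁺] + K1K2/[H⁺]²) = 1 / (1 + 10^+1.86 + 10^+0.64)
   = 1 / (1 + 72.444 + 4.3652) = 1/77.809 = 0.01285

α₀ = 0.0129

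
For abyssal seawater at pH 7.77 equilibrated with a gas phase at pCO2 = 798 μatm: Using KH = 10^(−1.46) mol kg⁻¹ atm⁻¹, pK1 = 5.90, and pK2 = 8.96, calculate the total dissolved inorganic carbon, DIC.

[CO2*] = KH · pCO2 = 10^(−1.46) × 798×10^-6 = 2.767×10^-5 mol/kg
α₀ = 1/(1 + K1/[H⁺] + K1K2/[H⁺]²) = 1/(1 + 10^+1.87 + 10^+0.68) = 0.01251
DIC = [CO2*]/α₀ = 2.767×10^-5 / 0.01251 = 2.21 mmol/kg

DIC = 2.21 mmol/kg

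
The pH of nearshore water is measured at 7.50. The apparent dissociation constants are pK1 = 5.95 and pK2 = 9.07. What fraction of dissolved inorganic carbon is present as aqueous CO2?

α₀ = 0.0267

α₀ = 1 / (1 + K1/[H⁺] + K1K2/[H⁺]²) = 1 / (1 + 10^+1.55 + 10^-0.02)
   = 1 / (1 + 35.481 + 0.95499) = 1/37.436 = 0.02671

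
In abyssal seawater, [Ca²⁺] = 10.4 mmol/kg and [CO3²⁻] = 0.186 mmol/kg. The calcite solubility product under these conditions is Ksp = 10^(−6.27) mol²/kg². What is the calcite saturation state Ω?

Ω = 3.60

Ksp = 10^(−6.27) = 5.370×10^-7
Ω = [Ca²⁺][CO3²⁻]/Ksp = (10.4×10^-3)(0.186×10^-3) / 5.370×10^-7 = 3.60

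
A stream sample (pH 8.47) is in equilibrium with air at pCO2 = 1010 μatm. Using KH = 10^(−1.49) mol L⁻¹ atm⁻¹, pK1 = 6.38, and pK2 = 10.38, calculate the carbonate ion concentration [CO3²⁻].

[CO3²⁻] = 0.0495 mmol/L

[CO2*] = KH · pCO2 = 10^(−1.49) × 1010×10^-6 = 3.268×10^-5 mol/L
α₀ = 1/(1 + K1/[H⁺] + K1K2/[H⁺]²) = 1/(1 + 10^+2.09 + 10^+0.18) = 0.007966
DIC = [CO2*]/α₀ = 3.268×10^-5 / 0.007966 = 4.103 mmol/L
[CO3²⁻] = α₂·DIC; α₂ = 0.01206, so [CO3²⁻] = 0.01206 × 4.103 = 0.0495 mmol/L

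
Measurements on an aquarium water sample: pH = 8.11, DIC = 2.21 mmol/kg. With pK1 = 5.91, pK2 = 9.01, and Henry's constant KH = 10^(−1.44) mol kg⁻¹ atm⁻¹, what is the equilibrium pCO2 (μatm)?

pCO2 = 339 μatm

α₀ = 1 / (1 + K1/[H⁺] + K1K2/[H⁺]²) = 1 / (1 + 10^+2.20 + 10^+1.30)
   = 1 / (1 + 158.49 + 19.953) = 1/179.44 = 0.005573
[CO2*] = α₀ × DIC = 0.005573 × 2.21 = 0.01232 mmol/kg = 12.32 μmol/kg
pCO2 = [CO2*]/KH = 1.232×10^-5 / 3.631×10^-2 = 339 μatm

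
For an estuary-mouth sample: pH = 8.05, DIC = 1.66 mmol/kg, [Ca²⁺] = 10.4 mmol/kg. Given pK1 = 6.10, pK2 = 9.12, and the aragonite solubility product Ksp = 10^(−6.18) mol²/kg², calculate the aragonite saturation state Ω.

α₂ = 1 / (1 + [H⁺]/K2 + [H⁺]²/(K1K2)) = 1 / (1 + 10^+1.07 + 10^-0.88)
   = 1 / (1 + 11.749 + 0.13183) = 1/12.881 = 0.07763
[CO3²⁻] = α₂ × DIC = 0.07763 × 1.66 = 0.1289 mmol/kg
Ksp = 10^(−6.18) = 6.607×10^-7
Ω = [Ca²⁺][CO3²⁻]/Ksp = (10.4×10^-3)(1.289×10^-4) / 6.607×10^-7 = 2.03

Ω = 2.03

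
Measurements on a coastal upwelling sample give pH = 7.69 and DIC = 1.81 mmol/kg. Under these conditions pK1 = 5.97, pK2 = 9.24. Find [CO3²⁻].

[CO3²⁻] = 0.0487 mmol/kg

α₂ = 1 / (1 + [H⁺]/K2 + [H⁺]²/(K1K2)) = 1 / (1 + 10^+1.55 + 10^-0.17)
   = 1 / (1 + 35.481 + 0.67608) = 1/37.157 = 0.02691
[CO3²⁻] = α₂ × DIC = 0.02691 × 1.81 = 0.0487 mmol/kg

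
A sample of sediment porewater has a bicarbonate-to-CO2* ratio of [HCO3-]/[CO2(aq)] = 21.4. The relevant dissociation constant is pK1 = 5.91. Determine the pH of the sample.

pH = 7.24

From K1 = [H⁺][HCO3-]/[CO2(aq)]:  pH = pK1 + log₁₀([HCO3-]/[CO2(aq)])
log₁₀(21.4) = +1.330
pH = 5.91 + (+1.330) = 7.24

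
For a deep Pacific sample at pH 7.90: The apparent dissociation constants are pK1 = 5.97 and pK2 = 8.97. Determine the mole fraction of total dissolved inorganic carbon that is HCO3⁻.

α₁ = 1 / (1 + [H⁺]/K1 + K2/[H⁺]) = 1 / (1 + 10^-1.93 + 10^-1.07)
   = 1 / (1 + 0.011749 + 0.085114) = 1/1.0969 = 0.9117

α₁ = 0.912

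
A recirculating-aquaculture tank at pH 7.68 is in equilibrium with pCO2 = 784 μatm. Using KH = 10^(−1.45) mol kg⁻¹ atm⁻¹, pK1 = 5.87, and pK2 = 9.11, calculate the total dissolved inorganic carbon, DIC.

[CO2*] = KH · pCO2 = 10^(−1.45) × 784×10^-6 = 2.782×10^-5 mol/kg
α₀ = 1/(1 + K1/[H⁺] + K1K2/[H⁺]²) = 1/(1 + 10^+1.81 + 10^+0.38) = 0.01471
DIC = [CO2*]/α₀ = 2.782×10^-5 / 0.01471 = 1.89 mmol/kg

DIC = 1.89 mmol/kg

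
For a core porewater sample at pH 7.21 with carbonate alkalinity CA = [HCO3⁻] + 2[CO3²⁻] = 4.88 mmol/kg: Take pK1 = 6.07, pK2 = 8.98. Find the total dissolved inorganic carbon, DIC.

CA = [HCO3⁻] + 2[CO3²⁻] = (α₁ + 2α₂)·DIC
At pH 7.21: [H⁺]/K1 = 10^-1.14 = 0.072444, K2/[H⁺] = 10^-1.77 = 0.016982
α₁ = 1/(1 + 0.072444 + 0.016982) = 1/1.0894 = 0.9179; α₂ = α₁·K2/[H⁺] = 0.01559
α₁ + 2α₂ = 0.9491
DIC = CA / (α₁ + 2α₂) = 4.88 / 0.9491 = 5.14 mmol/kg

DIC = 5.14 mmol/kg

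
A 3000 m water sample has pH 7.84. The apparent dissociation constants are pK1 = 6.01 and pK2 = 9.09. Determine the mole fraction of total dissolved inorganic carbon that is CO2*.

α₀ = 1 / (1 + K1/[H⁺] + K1K2/[H⁺]²) = 1 / (1 + 10^+1.83 + 10^+0.58)
   = 1 / (1 + 67.608 + 3.8019) = 1/72.410 = 0.01381

α₀ = 0.0138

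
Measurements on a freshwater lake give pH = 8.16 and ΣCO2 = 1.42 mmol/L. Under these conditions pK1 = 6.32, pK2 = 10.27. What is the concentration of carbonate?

α₂ = 1 / (1 + [H⁺]/K2 + [H⁺]²/(K1K2)) = 1 / (1 + 10^+2.11 + 10^+0.27)
   = 1 / (1 + 128.82 + 1.8621) = 1/131.69 = 0.007594
[CO3²⁻] = α₂ × DIC = 0.007594 × 1.42 = 0.0108 mmol/L = 10.8 μmol/L

[CO3²⁻] = 10.8 μmol/L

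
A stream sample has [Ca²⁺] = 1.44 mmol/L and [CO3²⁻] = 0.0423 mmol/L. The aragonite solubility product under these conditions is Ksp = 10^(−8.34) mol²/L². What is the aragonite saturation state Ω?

Ω = 13.3

Ksp = 10^(−8.34) = 4.571×10^-9
Ω = [Ca²⁺][CO3²⁻]/Ksp = (1.44×10^-3)(0.0423×10^-3) / 4.571×10^-9 = 13.3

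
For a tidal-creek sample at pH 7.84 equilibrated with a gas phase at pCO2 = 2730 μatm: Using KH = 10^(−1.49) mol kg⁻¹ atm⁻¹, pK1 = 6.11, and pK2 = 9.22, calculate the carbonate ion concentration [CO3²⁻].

[CO2*] = KH · pCO2 = 10^(−1.49) × 2730×10^-6 = 8.834×10^-5 mol/kg
α₀ = 1/(1 + K1/[H⁺] + K1K2/[H⁺]²) = 1/(1 + 10^+1.73 + 10^+0.35) = 0.01756
DIC = [CO2*]/α₀ = 8.834×10^-5 / 0.01756 = 5.030 mmol/kg
[CO3²⁻] = α₂·DIC; α₂ = 0.03932, so [CO3²⁻] = 0.03932 × 5.030 = 0.198 mmol/kg

[CO3²⁻] = 0.198 mmol/kg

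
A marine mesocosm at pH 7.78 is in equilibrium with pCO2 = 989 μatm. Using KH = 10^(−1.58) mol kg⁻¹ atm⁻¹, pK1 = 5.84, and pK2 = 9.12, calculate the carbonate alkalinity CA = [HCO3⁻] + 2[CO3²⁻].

CA = 2.47 mmol/kg

[CO2*] = KH · pCO2 = 10^(−1.58) × 989×10^-6 = 2.601×10^-5 mol/kg
α₀ = 1/(1 + K1/[H⁺] + K1K2/[H⁺]²) = 1/(1 + 10^+1.94 + 10^+0.60) = 0.01086
DIC = [CO2*]/α₀ = 2.601×10^-5 / 0.01086 = 2.395 mmol/kg
CA = (α₁ + 2α₂)·DIC = (0.9459 + 2×0.04324) × 2.395 = 2.47 mmol/kg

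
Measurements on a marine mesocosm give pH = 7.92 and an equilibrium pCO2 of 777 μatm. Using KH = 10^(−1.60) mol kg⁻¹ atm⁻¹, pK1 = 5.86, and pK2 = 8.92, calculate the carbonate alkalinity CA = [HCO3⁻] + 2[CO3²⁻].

CA = 2.69 mmol/kg

[CO2*] = KH · pCO2 = 10^(−1.60) × 777×10^-6 = 1.952×10^-5 mol/kg
α₀ = 1/(1 + K1/[H⁺] + K1K2/[H⁺]²) = 1/(1 + 10^+2.06 + 10^+1.06) = 0.007856
DIC = [CO2*]/α₀ = 1.952×10^-5 / 0.007856 = 2.484 mmol/kg
CA = (α₁ + 2α₂)·DIC = (0.9019 + 2×0.09019) × 2.484 = 2.69 mmol/kg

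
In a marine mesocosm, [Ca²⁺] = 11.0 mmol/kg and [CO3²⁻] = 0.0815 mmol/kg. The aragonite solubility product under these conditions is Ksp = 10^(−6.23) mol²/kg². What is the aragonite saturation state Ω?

Ksp = 10^(−6.23) = 5.888×10^-7
Ω = [Ca²⁺][CO3²⁻]/Ksp = (11.0×10^-3)(0.0815×10^-3) / 5.888×10^-7 = 1.52

Ω = 1.52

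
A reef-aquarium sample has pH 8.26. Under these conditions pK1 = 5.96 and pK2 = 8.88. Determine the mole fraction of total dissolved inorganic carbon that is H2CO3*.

α₀ = 0.00403

α₀ = 1 / (1 + K1/[H⁺] + K1K2/[H⁺]²) = 1 / (1 + 10^+2.30 + 10^+1.68)
   = 1 / (1 + 199.53 + 47.863) = 1/248.39 = 0.004026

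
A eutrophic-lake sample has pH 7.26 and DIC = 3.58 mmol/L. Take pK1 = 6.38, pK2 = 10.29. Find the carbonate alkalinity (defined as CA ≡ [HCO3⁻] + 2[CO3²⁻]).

CA = [HCO3⁻] + 2[CO3²⁻] = (α₁ + 2α₂)·DIC
At pH 7.26: [H⁺]/K1 = 10^-0.88 = 0.13183, K2/[H⁺] = 10^-3.03 = 0.00093325
α₁ = 1/(1 + 0.13183 + 0.00093325) = 1/1.1328 = 0.8828; α₂ = α₁·K2/[H⁺] = 0.0008239
α₁ + 2α₂ = 0.8844
CA = 0.8844 × 3.58 = 3.17 mmol/L

CA = 3.17 mmol/L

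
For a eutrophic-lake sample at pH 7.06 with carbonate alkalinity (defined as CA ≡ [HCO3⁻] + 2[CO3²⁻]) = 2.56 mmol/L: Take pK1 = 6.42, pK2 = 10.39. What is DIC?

CA = [HCO3⁻] + 2[CO3²⁻] = (α₁ + 2α₂)·DIC
At pH 7.06: [H⁺]/K1 = 10^-0.64 = 0.22909, K2/[H⁺] = 10^-3.33 = 0.00046774
α₁ = 1/(1 + 0.22909 + 0.00046774) = 1/1.2296 = 0.8133; α₂ = α₁·K2/[H⁺] = 0.0003804
α₁ + 2α₂ = 0.8141
DIC = CA / (α₁ + 2α₂) = 2.56 / 0.8141 = 3.14 mmol/L

DIC = 3.14 mmol/L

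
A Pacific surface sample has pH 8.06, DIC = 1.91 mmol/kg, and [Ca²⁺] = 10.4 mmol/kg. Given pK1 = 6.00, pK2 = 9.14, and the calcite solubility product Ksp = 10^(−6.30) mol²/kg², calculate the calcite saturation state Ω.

α₂ = 1 / (1 + [H⁺]/K2 + [H⁺]²/(K1K2)) = 1 / (1 + 10^+1.08 + 10^-0.98)
   = 1 / (1 + 12.023 + 0.10471) = 1/13.127 = 0.07618
[CO3²⁻] = α₂ × DIC = 0.07618 × 1.91 = 0.1455 mmol/kg
Ksp = 10^(−6.30) = 5.012×10^-7
Ω = [Ca²⁺][CO3²⁻]/Ksp = (10.4×10^-3)(1.455×10^-4) / 5.012×10^-7 = 3.02

Ω = 3.02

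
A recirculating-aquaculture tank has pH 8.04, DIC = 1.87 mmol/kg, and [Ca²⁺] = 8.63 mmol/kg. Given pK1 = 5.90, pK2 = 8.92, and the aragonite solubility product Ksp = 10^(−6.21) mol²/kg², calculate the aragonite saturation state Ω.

Ω = 3.03

α₂ = 1 / (1 + [H⁺]/K2 + [H⁺]²/(K1K2)) = 1 / (1 + 10^+0.88 + 10^-1.26)
   = 1 / (1 + 7.5858 + 0.054954) = 1/8.6407 = 0.1157
[CO3²⁻] = α₂ × DIC = 0.1157 × 1.87 = 0.2164 mmol/kg
Ksp = 10^(−6.21) = 6.166×10^-7
Ω = [Ca²⁺][CO3²⁻]/Ksp = (8.63×10^-3)(2.164×10^-4) / 6.166×10^-7 = 3.03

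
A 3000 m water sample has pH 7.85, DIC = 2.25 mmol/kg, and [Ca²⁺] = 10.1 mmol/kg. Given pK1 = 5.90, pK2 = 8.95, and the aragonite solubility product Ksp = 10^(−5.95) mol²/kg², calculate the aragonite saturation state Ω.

α₂ = 1 / (1 + [H⁺]/K2 + [H⁺]²/(K1K2)) = 1 / (1 + 10^+1.10 + 10^-0.85)
   = 1 / (1 + 12.589 + 0.14125) = 1/13.731 = 0.07283
[CO3²⁻] = α₂ × DIC = 0.07283 × 2.25 = 0.1639 mmol/kg
Ksp = 10^(−5.95) = 1.122×10^-6
Ω = [Ca²⁺][CO3²⁻]/Ksp = (10.1×10^-3)(1.639×10^-4) / 1.122×10^-6 = 1.48

Ω = 1.48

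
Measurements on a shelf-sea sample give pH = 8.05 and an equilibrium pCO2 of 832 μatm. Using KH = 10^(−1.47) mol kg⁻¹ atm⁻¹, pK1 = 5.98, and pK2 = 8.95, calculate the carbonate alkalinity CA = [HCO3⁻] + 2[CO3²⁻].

[CO2*] = KH · pCO2 = 10^(−1.47) × 832×10^-6 = 2.819×10^-5 mol/kg
α₀ = 1/(1 + K1/[H⁺] + K1K2/[H⁺]²) = 1/(1 + 10^+2.07 + 10^+1.17) = 0.007503
DIC = [CO2*]/α₀ = 2.819×10^-5 / 0.007503 = 3.757 mmol/kg
CA = (α₁ + 2α₂)·DIC = (0.8815 + 2×0.1110) × 3.757 = 4.15 mmol/kg

CA = 4.15 mmol/kg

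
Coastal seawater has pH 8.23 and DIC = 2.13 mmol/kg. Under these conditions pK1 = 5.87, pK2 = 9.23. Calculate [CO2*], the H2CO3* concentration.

[CO2*] = 8.42 μmol/kg

α₀ = 1 / (1 + K1/[H⁺] + K1K2/[H⁺]²) = 1 / (1 + 10^+2.36 + 10^+1.36)
   = 1 / (1 + 229.09 + 22.909) = 1/253.00 = 0.003953
[CO2*] = α₀ × DIC = 0.003953 × 2.13 = 0.00842 mmol/kg = 8.42 μmol/kg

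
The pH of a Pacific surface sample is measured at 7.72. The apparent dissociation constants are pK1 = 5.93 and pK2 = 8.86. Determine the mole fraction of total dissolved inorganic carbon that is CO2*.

α₀ = 0.0149

α₀ = 1 / (1 + K1/[H⁺] + K1K2/[H⁺]²) = 1 / (1 + 10^+1.79 + 10^+0.65)
   = 1 / (1 + 61.660 + 4.4668) = 1/67.126 = 0.01490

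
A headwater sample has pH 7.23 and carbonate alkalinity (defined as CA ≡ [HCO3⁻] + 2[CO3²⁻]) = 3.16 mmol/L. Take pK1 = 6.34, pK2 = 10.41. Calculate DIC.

CA = [HCO3⁻] + 2[CO3²⁻] = (α₁ + 2α₂)·DIC
At pH 7.23: [H⁺]/K1 = 10^-0.89 = 0.12882, K2/[H⁺] = 10^-3.18 = 0.00066069
α₁ = 1/(1 + 0.12882 + 0.00066069) = 1/1.1295 = 0.8854; α₂ = α₁·K2/[H⁺] = 0.0005850
α₁ + 2α₂ = 0.8865
DIC = CA / (α₁ + 2α₂) = 3.16 / 0.8865 = 3.56 mmol/L

DIC = 3.56 mmol/L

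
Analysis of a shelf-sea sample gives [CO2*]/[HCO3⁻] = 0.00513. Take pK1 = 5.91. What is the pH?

From K1 = [H⁺][HCO3⁻]/[CO2*]:  pH = pK1 − log₁₀([CO2*]/[HCO3⁻])
log₁₀(0.00513) = -2.290
pH = 5.91 − (-2.290) = 8.20

pH = 8.20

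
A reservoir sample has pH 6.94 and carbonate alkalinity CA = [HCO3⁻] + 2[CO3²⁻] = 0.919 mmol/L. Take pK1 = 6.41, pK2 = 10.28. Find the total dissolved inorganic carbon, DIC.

CA = [HCO3⁻] + 2[CO3²⁻] = (α₁ + 2α₂)·DIC
At pH 6.94: [H⁺]/K1 = 10^-0.53 = 0.29512, K2/[H⁺] = 10^-3.34 = 0.00045709
α₁ = 1/(1 + 0.29512 + 0.00045709) = 1/1.2956 = 0.7719; α₂ = α₁·K2/[H⁺] = 0.0003528
α₁ + 2α₂ = 0.7726
DIC = CA / (α₁ + 2α₂) = 0.919 / 0.7726 = 1.19 mmol/L

DIC = 1.19 mmol/L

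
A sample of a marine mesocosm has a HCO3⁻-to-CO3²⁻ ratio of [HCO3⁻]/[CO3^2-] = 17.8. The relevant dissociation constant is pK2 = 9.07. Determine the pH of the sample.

From K2 = [H⁺][CO3^2-]/[HCO3⁻]:  pH = pK2 − log₁₀([HCO3⁻]/[CO3^2-])
log₁₀(17.8) = +1.250
pH = 9.07 − (+1.250) = 7.82

pH = 7.82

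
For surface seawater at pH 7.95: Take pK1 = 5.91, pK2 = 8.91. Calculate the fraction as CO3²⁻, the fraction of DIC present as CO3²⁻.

α₂ = 1 / (1 + [H⁺]/K2 + [H⁺]²/(K1K2)) = 1 / (1 + 10^+0.96 + 10^-1.08)
   = 1 / (1 + 9.1201 + 0.083176) = 1/10.203 = 0.09801

α₂ = 0.0980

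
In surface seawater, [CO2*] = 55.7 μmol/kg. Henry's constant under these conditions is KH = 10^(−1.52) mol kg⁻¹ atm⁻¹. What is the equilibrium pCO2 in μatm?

KH = 10^(−1.52) = 3.020×10^-2 mol kg⁻¹ atm⁻¹
pCO2 = [CO2*]/KH = 55.7×10^-6 / 3.020×10^-2 = 1.84×10^-3 atm = 1840 μatm

pCO2 = 1840 μatm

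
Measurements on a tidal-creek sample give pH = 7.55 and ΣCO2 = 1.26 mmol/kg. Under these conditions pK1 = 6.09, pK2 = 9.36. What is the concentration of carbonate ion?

[CO3²⁻] = 18.6 μmol/kg

α₂ = 1 / (1 + [H⁺]/K2 + [H⁺]²/(K1K2)) = 1 / (1 + 10^+1.81 + 10^+0.35)
   = 1 / (1 + 64.565 + 2.2387) = 1/67.804 = 0.01475
[CO3²⁻] = α₂ × DIC = 0.01475 × 1.26 = 0.0186 mmol/kg = 18.6 μmol/kg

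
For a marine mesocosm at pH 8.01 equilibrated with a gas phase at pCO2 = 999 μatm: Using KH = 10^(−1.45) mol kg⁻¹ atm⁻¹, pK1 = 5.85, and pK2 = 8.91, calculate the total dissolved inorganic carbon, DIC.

[CO2*] = KH · pCO2 = 10^(−1.45) × 999×10^-6 = 3.545×10^-5 mol/kg
α₀ = 1/(1 + K1/[H⁺] + K1K2/[H⁺]²) = 1/(1 + 10^+2.16 + 10^+1.26) = 0.006107
DIC = [CO2*]/α₀ = 3.545×10^-5 / 0.006107 = 5.80 mmol/kg

DIC = 5.80 mmol/kg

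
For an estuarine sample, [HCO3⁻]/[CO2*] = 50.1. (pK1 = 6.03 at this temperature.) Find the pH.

From K1 = [H⁺][HCO3⁻]/[CO2*]:  pH = pK1 + log₁₀([HCO3⁻]/[CO2*])
log₁₀(50.1) = +1.700
pH = 6.03 + (+1.700) = 7.73

pH = 7.73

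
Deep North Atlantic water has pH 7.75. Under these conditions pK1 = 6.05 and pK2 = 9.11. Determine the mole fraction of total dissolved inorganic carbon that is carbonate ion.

α₂ = 1 / (1 + [H⁺]/K2 + [H⁺]²/(K1K2)) = 1 / (1 + 10^+1.36 + 10^-0.34)
   = 1 / (1 + 22.909 + 0.45709) = 1/24.366 = 0.04104

α₂ = 0.0410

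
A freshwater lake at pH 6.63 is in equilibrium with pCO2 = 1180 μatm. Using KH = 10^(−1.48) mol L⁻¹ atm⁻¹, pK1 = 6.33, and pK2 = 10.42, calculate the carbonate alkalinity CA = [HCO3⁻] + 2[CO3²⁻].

CA = 0.0780 mmol/L

[CO2*] = KH · pCO2 = 10^(−1.48) × 1180×10^-6 = 3.907×10^-5 mol/L
α₀ = 1/(1 + K1/[H⁺] + K1K2/[H⁺]²) = 1/(1 + 10^+0.30 + 10^-3.49) = 0.3338
DIC = [CO2*]/α₀ = 3.907×10^-5 / 0.3338 = 0.1170 mmol/L
CA = (α₁ + 2α₂)·DIC = (0.6661 + 2×0.0001080) × 0.1170 = 0.0780 mmol/L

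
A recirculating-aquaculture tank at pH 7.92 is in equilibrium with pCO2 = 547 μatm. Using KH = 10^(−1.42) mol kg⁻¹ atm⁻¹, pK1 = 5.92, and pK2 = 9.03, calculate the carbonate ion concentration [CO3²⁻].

[CO2*] = KH · pCO2 = 10^(−1.42) × 547×10^-6 = 2.080×10^-5 mol/kg
α₀ = 1/(1 + K1/[H⁺] + K1K2/[H⁺]²) = 1/(1 + 10^+2.00 + 10^+0.89) = 0.009194
DIC = [CO2*]/α₀ = 2.080×10^-5 / 0.009194 = 2.262 mmol/kg
[CO3²⁻] = α₂·DIC; α₂ = 0.07137, so [CO3²⁻] = 0.07137 × 2.262 = 0.161 mmol/kg

[CO3²⁻] = 0.161 mmol/kg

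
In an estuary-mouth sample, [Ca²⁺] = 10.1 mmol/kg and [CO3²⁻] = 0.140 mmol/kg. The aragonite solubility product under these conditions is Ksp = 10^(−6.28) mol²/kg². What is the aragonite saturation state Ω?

Ω = 2.69

Ksp = 10^(−6.28) = 5.248×10^-7
Ω = [Ca²⁺][CO3²⁻]/Ksp = (10.1×10^-3)(0.140×10^-3) / 5.248×10^-7 = 2.69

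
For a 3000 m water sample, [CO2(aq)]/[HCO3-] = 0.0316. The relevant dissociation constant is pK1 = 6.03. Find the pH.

pH = 7.53

From K1 = [H⁺][HCO3-]/[CO2(aq)]:  pH = pK1 − log₁₀([CO2(aq)]/[HCO3-])
log₁₀(0.0316) = -1.500
pH = 6.03 − (-1.500) = 7.53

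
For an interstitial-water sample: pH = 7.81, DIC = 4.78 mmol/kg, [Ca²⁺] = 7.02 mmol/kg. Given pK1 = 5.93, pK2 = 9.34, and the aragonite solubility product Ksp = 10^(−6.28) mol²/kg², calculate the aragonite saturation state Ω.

α₂ = 1 / (1 + [H⁺]/K2 + [H⁺]²/(K1K2)) = 1 / (1 + 10^+1.53 + 10^-0.35)
   = 1 / (1 + 33.884 + 0.44668) = 1/35.331 = 0.02830
[CO3²⁻] = α₂ × DIC = 0.02830 × 4.78 = 0.1353 mmol/kg
Ksp = 10^(−6.28) = 5.248×10^-7
Ω = [Ca²⁺][CO3²⁻]/Ksp = (7.02×10^-3)(1.353×10^-4) / 5.248×10^-7 = 1.81

Ω = 1.81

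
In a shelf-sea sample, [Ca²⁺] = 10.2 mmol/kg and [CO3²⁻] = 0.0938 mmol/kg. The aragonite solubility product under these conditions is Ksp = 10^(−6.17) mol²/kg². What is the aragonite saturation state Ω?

Ksp = 10^(−6.17) = 6.761×10^-7
Ω = [Ca²⁺][CO3²⁻]/Ksp = (10.2×10^-3)(0.0938×10^-3) / 6.761×10^-7 = 1.42

Ω = 1.42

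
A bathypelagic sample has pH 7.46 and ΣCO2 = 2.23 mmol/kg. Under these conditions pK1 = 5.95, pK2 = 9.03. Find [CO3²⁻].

[CO3²⁻] = 0.0567 mmol/kg

α₂ = 1 / (1 + [H⁺]/K2 + [H⁺]²/(K1K2)) = 1 / (1 + 10^+1.57 + 10^+0.06)
   = 1 / (1 + 37.154 + 1.1482) = 1/39.302 = 0.02544
[CO3²⁻] = α₂ × DIC = 0.02544 × 2.23 = 0.0567 mmol/kg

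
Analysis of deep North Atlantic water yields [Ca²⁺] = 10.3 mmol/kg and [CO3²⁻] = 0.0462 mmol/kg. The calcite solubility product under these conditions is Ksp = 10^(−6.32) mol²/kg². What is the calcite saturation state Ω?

Ksp = 10^(−6.32) = 4.786×10^-7
Ω = [Ca²⁺][CO3²⁻]/Ksp = (10.3×10^-3)(0.0462×10^-3) / 4.786×10^-7 = 0.994

Ω = 0.994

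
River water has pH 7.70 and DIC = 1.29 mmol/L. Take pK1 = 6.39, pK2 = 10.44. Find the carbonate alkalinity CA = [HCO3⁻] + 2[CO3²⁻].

CA = [HCO3⁻] + 2[CO3²⁻] = (α₁ + 2α₂)·DIC
At pH 7.70: [H⁺]/K1 = 10^-1.31 = 0.048978, K2/[H⁺] = 10^-2.74 = 0.0018197
α₁ = 1/(1 + 0.048978 + 0.0018197) = 1/1.0508 = 0.9517; α₂ = α₁·K2/[H⁺] = 0.001732
α₁ + 2α₂ = 0.9551
CA = 0.9551 × 1.29 = 1.23 mmol/L

CA = 1.23 mmol/L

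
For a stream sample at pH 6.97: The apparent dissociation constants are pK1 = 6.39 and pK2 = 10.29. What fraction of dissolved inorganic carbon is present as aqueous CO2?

α₀ = 0.208

α₀ = 1 / (1 + K1/[H⁺] + K1K2/[H⁺]²) = 1 / (1 + 10^+0.58 + 10^-2.74)
   = 1 / (1 + 3.8019 + 0.0018197) = 1/4.8037 = 0.2082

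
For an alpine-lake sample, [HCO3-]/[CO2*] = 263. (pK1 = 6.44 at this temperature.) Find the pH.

pH = 8.86

From K1 = [H⁺][HCO3-]/[CO2*]:  pH = pK1 + log₁₀([HCO3-]/[CO2*])
log₁₀(263) = +2.420
pH = 6.44 + (+2.420) = 8.86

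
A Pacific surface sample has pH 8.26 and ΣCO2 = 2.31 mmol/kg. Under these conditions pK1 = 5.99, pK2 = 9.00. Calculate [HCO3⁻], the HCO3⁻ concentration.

[HCO3⁻] = 1.95 mmol/kg

α₁ = 1 / (1 + [H⁺]/K1 + K2/[H⁺]) = 1 / (1 + 10^-2.27 + 10^-0.74)
   = 1 / (1 + 0.0053703 + 0.18197) = 1/1.1873 = 0.8422
[HCO3⁻] = α₁ × DIC = 0.8422 × 2.31 = 1.95 mmol/kg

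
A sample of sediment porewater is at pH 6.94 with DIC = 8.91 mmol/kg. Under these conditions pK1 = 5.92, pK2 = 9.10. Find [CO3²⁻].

α₂ = 1 / (1 + [H⁺]/K2 + [H⁺]²/(K1K2)) = 1 / (1 + 10^+2.16 + 10^+1.14)
   = 1 / (1 + 144.54 + 13.804) = 1/159.35 = 0.006276
[CO3²⁻] = α₂ × DIC = 0.006276 × 8.91 = 0.0559 mmol/kg

[CO3²⁻] = 0.0559 mmol/kg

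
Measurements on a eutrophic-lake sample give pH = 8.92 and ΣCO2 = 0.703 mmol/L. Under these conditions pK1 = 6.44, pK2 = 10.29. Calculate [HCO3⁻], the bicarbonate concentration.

[HCO3⁻] = 0.672 mmol/L

α₁ = 1 / (1 + [H⁺]/K1 + K2/[H⁺]) = 1 / (1 + 10^-2.48 + 10^-1.37)
   = 1 / (1 + 0.0033113 + 0.042658) = 1/1.0460 = 0.9561
[HCO3⁻] = α₁ × DIC = 0.9561 × 0.703 = 0.672 mmol/L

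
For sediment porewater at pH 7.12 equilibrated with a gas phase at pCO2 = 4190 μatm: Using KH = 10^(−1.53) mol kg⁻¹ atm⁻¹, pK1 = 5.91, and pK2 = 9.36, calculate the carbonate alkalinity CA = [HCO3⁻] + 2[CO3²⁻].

[CO2*] = KH · pCO2 = 10^(−1.53) × 4190×10^-6 = 1.237×10^-4 mol/kg
α₀ = 1/(1 + K1/[H⁺] + K1K2/[H⁺]²) = 1/(1 + 10^+1.21 + 10^-1.03) = 0.05777
DIC = [CO2*]/α₀ = 1.237×10^-4 / 0.05777 = 2.141 mmol/kg
CA = (α₁ + 2α₂)·DIC = (0.9368 + 2×0.005391) × 2.141 = 2.03 mmol/kg

CA = 2.03 mmol/kg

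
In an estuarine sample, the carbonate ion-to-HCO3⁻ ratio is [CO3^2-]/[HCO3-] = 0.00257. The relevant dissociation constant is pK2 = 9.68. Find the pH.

From K2 = [H⁺][CO3^2-]/[HCO3-]:  pH = pK2 + log₁₀([CO3^2-]/[HCO3-])
log₁₀(0.00257) = -2.590
pH = 9.68 + (-2.590) = 7.09

pH = 7.09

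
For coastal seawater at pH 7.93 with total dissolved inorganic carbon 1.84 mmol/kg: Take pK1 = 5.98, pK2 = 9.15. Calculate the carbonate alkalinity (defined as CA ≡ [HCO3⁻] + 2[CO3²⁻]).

CA = [HCO3⁻] + 2[CO3²⁻] = (α₁ + 2α₂)·DIC
At pH 7.93: [H⁺]/K1 = 10^-1.95 = 0.011220, K2/[H⁺] = 10^-1.22 = 0.060256
α₁ = 1/(1 + 0.011220 + 0.060256) = 1/1.0715 = 0.9333; α₂ = α₁·K2/[H⁺] = 0.05624
α₁ + 2α₂ = 1.0458
CA = 1.0458 × 1.84 = 1.92 mmol/kg

CA = 1.92 mmol/kg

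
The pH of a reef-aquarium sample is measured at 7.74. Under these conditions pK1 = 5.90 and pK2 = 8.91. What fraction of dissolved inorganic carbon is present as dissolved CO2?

α₀ = 1 / (1 + K1/[H⁺] + K1K2/[H⁺]²) = 1 / (1 + 10^+1.84 + 10^+0.67)
   = 1 / (1 + 69.183 + 4.6774) = 1/74.860 = 0.01336

α₀ = 0.0134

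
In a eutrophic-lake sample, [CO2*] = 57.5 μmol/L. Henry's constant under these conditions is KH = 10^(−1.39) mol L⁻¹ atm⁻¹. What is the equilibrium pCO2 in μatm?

pCO2 = 1410 μatm

KH = 10^(−1.39) = 4.074×10^-2 mol L⁻¹ atm⁻¹
pCO2 = [CO2*]/KH = 57.5×10^-6 / 4.074×10^-2 = 1.41×10^-3 atm = 1410 μatm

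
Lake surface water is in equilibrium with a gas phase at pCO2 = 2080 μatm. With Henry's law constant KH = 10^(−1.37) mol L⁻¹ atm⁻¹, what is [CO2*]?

[CO2*] = 88.7 μmol/L

KH = 10^(−1.37) = 4.266×10^-2 mol L⁻¹ atm⁻¹
[CO2*] = KH · pCO2 = 4.266×10^-2 × 2080×10^-6 atm = 8.87×10^-5 mol/L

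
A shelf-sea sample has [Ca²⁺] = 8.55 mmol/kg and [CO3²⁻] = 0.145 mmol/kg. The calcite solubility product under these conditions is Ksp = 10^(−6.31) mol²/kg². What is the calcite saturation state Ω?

Ksp = 10^(−6.31) = 4.898×10^-7
Ω = [Ca²⁺][CO3²⁻]/Ksp = (8.55×10^-3)(0.145×10^-3) / 4.898×10^-7 = 2.53

Ω = 2.53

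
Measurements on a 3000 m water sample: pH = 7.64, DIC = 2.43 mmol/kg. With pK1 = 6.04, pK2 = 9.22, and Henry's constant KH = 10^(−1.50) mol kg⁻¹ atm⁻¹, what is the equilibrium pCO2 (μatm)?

pCO2 = 1840 μatm

α₀ = 1 / (1 + K1/[H⁺] + K1K2/[H⁺]²) = 1 / (1 + 10^+1.60 + 10^+0.02)
   = 1 / (1 + 39.811 + 1.0471) = 1/41.858 = 0.02389
[CO2*] = α₀ × DIC = 0.02389 × 2.43 = 0.05805 mmol/kg
pCO2 = [CO2*]/KH = 5.805×10^-5 / 3.162×10^-2 = 1840 μatm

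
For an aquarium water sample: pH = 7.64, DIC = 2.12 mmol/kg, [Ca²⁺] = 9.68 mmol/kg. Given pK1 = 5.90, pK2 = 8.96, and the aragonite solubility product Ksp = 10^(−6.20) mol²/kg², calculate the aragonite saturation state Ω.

α₂ = 1 / (1 + [H⁺]/K2 + [H⁺]²/(K1K2)) = 1 / (1 + 10^+1.32 + 10^-0.42)
   = 1 / (1 + 20.893 + 0.38019) = 1/22.273 = 0.04490
[CO3²⁻] = α₂ × DIC = 0.04490 × 2.12 = 0.09518 mmol/kg
Ksp = 10^(−6.20) = 6.310×10^-7
Ω = [Ca²⁺][CO3²⁻]/Ksp = (9.68×10^-3)(9.518×10^-5) / 6.310×10^-7 = 1.46

Ω = 1.46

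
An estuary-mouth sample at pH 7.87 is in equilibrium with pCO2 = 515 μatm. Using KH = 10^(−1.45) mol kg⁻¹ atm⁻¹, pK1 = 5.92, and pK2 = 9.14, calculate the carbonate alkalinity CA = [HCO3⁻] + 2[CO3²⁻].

[CO2*] = KH · pCO2 = 10^(−1.45) × 515×10^-6 = 1.827×10^-5 mol/kg
α₀ = 1/(1 + K1/[H⁺] + K1K2/[H⁺]²) = 1/(1 + 10^+1.95 + 10^+0.68) = 0.01054
DIC = [CO2*]/α₀ = 1.827×10^-5 / 0.01054 = 1.734 mmol/kg
CA = (α₁ + 2α₂)·DIC = (0.9390 + 2×0.05043) × 1.734 = 1.80 mmol/kg

CA = 1.80 mmol/kg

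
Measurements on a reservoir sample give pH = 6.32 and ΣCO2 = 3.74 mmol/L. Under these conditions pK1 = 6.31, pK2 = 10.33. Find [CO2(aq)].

[CO2*] = 1.85 mmol/L

α₀ = 1 / (1 + K1/[H⁺] + K1K2/[H⁺]²) = 1 / (1 + 10^+0.01 + 10^-4.00)
   = 1 / (1 + 1.0233 + 0.00010000) = 1/2.0234 = 0.4942
[CO2*] = α₀ × DIC = 0.4942 × 3.74 = 1.85 mmol/L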